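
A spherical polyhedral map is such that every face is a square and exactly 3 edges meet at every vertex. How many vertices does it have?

Each face has 4 edges and each edge borders two faces, so 2E = 4F.
Each vertex has degree 3, so 3V = 2E and hence V = 4F/3.
Euler: V − E + F = 2 ⇒ (4F/3) − (4F/2) + F = 2.
Multiply by 6: (8 − 12 + 6)F = 12, i.e. 2F = 12.
So F = 6, E = 4·6/2 = 12, V = 4·6/3 = 8.

8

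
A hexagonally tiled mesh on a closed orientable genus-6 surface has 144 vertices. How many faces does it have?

χ = 2 − 2·6 = -10, and every face is a hexagon so 6F = 2E.
V − E + F = -10 with E = 6F/2 gives 144 − (6/2 − 1)·F = -10, so F = 77 and E = 231.

77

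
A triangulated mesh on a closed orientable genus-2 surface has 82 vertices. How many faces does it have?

168

χ = 2 − 2·2 = -2, and every face is a triangle so 3F = 2E.
V − E + F = -2 with E = 3F/2 gives 82 − (3/2 − 1)·F = -2, so F = 168 and E = 252.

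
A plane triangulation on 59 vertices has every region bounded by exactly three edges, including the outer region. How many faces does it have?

114

In a plane triangulation 3F = 2E and V − E + F = 2, so F = 2V − 4 = 2·59 − 4 = 114.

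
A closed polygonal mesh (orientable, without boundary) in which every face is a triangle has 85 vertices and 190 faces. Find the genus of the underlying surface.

6

Every face is a triangle, so 2E = 3·190 = 570, giving E = 285.
χ = V − E + F = 85 − 285 + 190 = -10.
For a closed orientable surface χ = 2 − 2g, so g = (2 − (-10))/2 = 6.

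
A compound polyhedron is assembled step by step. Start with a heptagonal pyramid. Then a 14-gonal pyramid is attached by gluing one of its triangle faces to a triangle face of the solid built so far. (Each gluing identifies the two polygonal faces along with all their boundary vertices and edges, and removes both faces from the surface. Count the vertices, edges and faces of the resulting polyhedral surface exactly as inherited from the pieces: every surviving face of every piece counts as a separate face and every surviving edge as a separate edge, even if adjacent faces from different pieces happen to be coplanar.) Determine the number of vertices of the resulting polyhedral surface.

20

A heptagonal pyramid: V=8, E=14, F=8.
Attach a 14-gonal pyramid (V=15, E=28, F=15) along a 3-gon: merge 3 vertices and 3 edges, delete both glued faces → V=20, E=39, F=21.
Check: V − E + F = 20 − 39 + 21 = 2.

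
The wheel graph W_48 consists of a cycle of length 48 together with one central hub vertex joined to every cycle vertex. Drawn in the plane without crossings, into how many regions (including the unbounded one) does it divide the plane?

W_48 has V = 48 + 1 = 49 vertices and E = 2·48 = 96 edges.
By Euler's formula F = 2 − V + E = 2 − 49 + 96 = 49.

49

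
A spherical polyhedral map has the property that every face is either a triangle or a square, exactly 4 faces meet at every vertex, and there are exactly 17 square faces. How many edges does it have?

Let x be the number of triangles; then F = 17 + x.
Edge–face incidences: 2E = 4·17 + 3·x = 68 + 3x.
Every vertex has degree 4, so 4V = 2E.
Euler: V − E + F = 2 ⇒ (2E)/4 − E + (17 + x) = 2.
Multiply by 8: 2·(2E) − 4·(2E) + 8·(17 + x) = 16, i.e. 136 + 8x − 2·(68 + 3x) = 16.
Collecting terms: 2x = 16, so x = 8.
Then 2E = 68 + 3·8 = 92, so E = 46, V = 2E/4 = 23, F = 17 + 8 = 25.

46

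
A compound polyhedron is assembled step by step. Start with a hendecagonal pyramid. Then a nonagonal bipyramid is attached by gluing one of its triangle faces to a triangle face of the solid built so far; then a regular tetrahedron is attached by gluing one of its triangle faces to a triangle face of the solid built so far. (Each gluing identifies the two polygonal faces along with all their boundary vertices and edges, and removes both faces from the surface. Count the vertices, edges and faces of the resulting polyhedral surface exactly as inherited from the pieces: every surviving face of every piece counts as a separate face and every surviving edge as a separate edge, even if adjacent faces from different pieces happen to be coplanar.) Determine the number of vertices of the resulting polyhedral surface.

A hendecagonal pyramid: V=12, E=22, F=12.
Attach a nonagonal bipyramid (V=11, E=27, F=18) along a 3-gon: merge 3 vertices and 3 edges, delete both glued faces → V=20, E=46, F=28.
Attach a regular tetrahedron (V=4, E=6, F=4) along a 3-gon: merge 3 vertices and 3 edges, delete both glued faces → V=21, E=49, F=30.
Check: V − E + F = 21 − 49 + 30 = 2.

21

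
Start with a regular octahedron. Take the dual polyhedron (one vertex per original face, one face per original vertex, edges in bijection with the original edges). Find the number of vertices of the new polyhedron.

The base solid has V = 6, E = 12, F = 8.
The dual swaps V and F and preserves E: V′ = F = 8, E′ = E = 12, F′ = V = 6.

8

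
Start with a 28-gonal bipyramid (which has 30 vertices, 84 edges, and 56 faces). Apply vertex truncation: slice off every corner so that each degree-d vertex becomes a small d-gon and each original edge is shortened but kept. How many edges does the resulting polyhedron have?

252

Truncation replaces each original edge-end by a new vertex, so V′ = 2E = 168.
Each original edge survives, and each old vertex of degree d contributes d new edges; summing degrees gives Σd = 2E, so E′ = E + 2E = 3E = 252.
Each original face survives and each original vertex becomes one new face: F′ = F + V = 86.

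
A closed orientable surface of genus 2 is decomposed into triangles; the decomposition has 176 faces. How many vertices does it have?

86

χ = 2 − 2·2 = -2, and every face is a triangle so 3F = 2E.
E = 3·176/2 = 264. Then V = -2 + E − F = -2 + 264 − 176 = 86.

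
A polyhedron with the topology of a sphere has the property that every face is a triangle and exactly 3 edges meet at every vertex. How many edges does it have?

Each face has 3 edges and each edge borders two faces, so 2E = 3F.
Each vertex has degree 3, so 3V = 2E and hence V = 3F/3.
Euler: V − E + F = 2 ⇒ (3F/3) − (3F/2) + F = 2.
Multiply by 6: (6 − 9 + 6)F = 12, i.e. 3F = 12.
So F = 4, E = 3·4/2 = 6, V = 3·4/3 = 4.

6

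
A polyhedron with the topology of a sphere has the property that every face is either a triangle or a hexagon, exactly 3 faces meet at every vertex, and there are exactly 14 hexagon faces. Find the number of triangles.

Let x be the number of triangles; then F = 14 + x.
Edge–face incidences: 2E = 6·14 + 3·x = 84 + 3x.
Every vertex has degree 3, so 3V = 2E.
Euler: V − E + F = 2 ⇒ (2E)/3 − E + (14 + x) = 2.
Multiply by 6: 2·(2E) − 3·(2E) + 6·(14 + x) = 12, i.e. 84 + 6x − (84 + 3x) = 12.
Collecting terms: 3x = 12, so x = 4.
Then 2E = 84 + 3·4 = 96, so E = 48, V = 2E/3 = 32, F = 14 + 4 = 18.

4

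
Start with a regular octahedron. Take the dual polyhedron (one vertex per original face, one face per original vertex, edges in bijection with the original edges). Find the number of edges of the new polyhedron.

The base solid has V = 6, E = 12, F = 8.
The dual swaps V and F and preserves E: V′ = F = 8, E′ = E = 12, F′ = V = 6.

12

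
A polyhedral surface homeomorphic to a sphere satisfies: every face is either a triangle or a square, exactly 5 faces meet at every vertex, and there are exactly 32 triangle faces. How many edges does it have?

Let x be the number of squares; then F = 32 + x.
Edge–face incidences: 2E = 3·32 + 4·x = 96 + 4x.
Every vertex has degree 5, so 5V = 2E.
Euler: V − E + F = 2 ⇒ (2E)/5 − E + (32 + x) = 2.
Multiply by 10: 2·(2E) − 5·(2E) + 10·(32 + x) = 20, i.e. 320 + 10x − 3·(96 + 4x) = 20.
Collecting terms: −2x + 32 = 20, so −2x = −12, so x = 6.
Then 2E = 96 + 4·6 = 120, so E = 60, V = 2E/5 = 24, F = 32 + 6 = 38.

60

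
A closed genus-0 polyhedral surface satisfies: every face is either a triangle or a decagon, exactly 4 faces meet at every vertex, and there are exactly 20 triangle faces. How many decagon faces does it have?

Let x be the number of decagons; then F = 20 + x.
Edge–face incidences: 2E = 3·20 + 10·x = 60 + 10x.
Every vertex has degree 4, so 4V = 2E.
Euler: V − E + F = 2 ⇒ (2E)/4 − E + (20 + x) = 2.
Multiply by 8: 2·(2E) − 4·(2E) + 8·(20 + x) = 16, i.e. 160 + 8x − 2·(60 + 10x) = 16.
Collecting terms: −12x + 40 = 16, so −12x = −24, so x = 2.
Then 2E = 60 + 10·2 = 80, so E = 40, V = 2E/4 = 20, F = 20 + 2 = 22.

2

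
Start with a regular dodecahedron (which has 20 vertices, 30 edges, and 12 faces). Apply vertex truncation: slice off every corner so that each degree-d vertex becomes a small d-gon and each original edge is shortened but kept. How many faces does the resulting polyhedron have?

32

Truncation replaces each original edge-end by a new vertex, so V′ = 2E = 60.
Each original edge survives, and each old vertex of degree d contributes d new edges; summing degrees gives Σd = 2E, so E′ = E + 2E = 3E = 90.
Each original face survives and each original vertex becomes one new face: F′ = F + V = 32.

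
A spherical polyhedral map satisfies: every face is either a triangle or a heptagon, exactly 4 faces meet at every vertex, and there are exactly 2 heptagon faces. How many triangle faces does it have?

Let x be the number of triangles; then F = 2 + x.
Edge–face incidences: 2E = 7·2 + 3·x = 14 + 3x.
Every vertex has degree 4, so 4V = 2E.
Euler: V − E + F = 2 ⇒ (2E)/4 − E + (2 + x) = 2.
Multiply by 8: 2·(2E) − 4·(2E) + 8·(2 + x) = 16, i.e. 16 + 8x − 2·(14 + 3x) = 16.
Collecting terms: 2x − 12 = 16, so 2x = 28, so x = 14.
Then 2E = 14 + 3·14 = 56, so E = 28, V = 2E/4 = 14, F = 2 + 14 = 16.

14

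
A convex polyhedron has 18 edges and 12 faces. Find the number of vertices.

8

Here V − E + F = 2.
V = 2 + E − F = 2 + 18 − 12 = 8.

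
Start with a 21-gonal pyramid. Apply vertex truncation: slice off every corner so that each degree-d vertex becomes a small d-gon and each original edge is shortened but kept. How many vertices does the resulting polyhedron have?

The base solid has V = 22, E = 42, F = 22.
Truncation replaces each original edge-end by a new vertex, so V′ = 2E = 84.
Each original edge survives, and each old vertex of degree d contributes d new edges; summing degrees gives Σd = 2E, so E′ = E + 2E = 3E = 126.
Each original face survives and each original vertex becomes one new face: F′ = F + V = 44.

84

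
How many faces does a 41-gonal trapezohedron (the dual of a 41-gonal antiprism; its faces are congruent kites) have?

82

The n-trapezohedron (dual of the n-antiprism) has V = 2·41 + 2 = 84, E = 4·41 = 164, F = 2·41 = 82.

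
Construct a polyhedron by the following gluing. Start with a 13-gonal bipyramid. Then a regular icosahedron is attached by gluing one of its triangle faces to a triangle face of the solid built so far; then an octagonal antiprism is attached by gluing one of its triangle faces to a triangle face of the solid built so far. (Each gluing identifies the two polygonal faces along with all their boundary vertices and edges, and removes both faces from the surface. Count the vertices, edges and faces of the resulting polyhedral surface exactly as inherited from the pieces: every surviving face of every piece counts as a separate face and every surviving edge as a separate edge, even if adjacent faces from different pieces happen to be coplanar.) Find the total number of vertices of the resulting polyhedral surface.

A 13-gonal bipyramid: V=15, E=39, F=26.
Attach a regular icosahedron (V=12, E=30, F=20) along a 3-gon: merge 3 vertices and 3 edges, delete both glued faces → V=24, E=66, F=44.
Attach an octagonal antiprism (V=16, E=32, F=18) along a 3-gon: merge 3 vertices and 3 edges, delete both glued faces → V=37, E=95, F=60.
Check: V − E + F = 37 − 95 + 60 = 2.

37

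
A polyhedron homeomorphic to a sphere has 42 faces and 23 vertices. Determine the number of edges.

63

Here V − E + F = 2.
E = V + F − (2) = 23 + 42 − (2) = 63.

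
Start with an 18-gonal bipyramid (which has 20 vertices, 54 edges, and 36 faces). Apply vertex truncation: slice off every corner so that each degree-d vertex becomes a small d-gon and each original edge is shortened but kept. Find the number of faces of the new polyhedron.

Truncation replaces each original edge-end by a new vertex, so V′ = 2E = 108.
Each original edge survives, and each old vertex of degree d contributes d new edges; summing degrees gives Σd = 2E, so E′ = E + 2E = 3E = 162.
Each original face survives and each original vertex becomes one new face: F′ = F + V = 56.

56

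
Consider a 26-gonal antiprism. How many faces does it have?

54

An antiprism on an n-gon has two n-gon caps and 2n triangles: V = 2·26 = 52, E = 4·26 = 104, F = 2·26 + 2 = 54.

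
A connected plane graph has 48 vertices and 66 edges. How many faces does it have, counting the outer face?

Euler's formula for a connected plane graph: V − E + F = 2, so F = 2 − 48 + 66 = 20.

20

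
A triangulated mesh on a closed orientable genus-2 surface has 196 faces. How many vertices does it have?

96

χ = 2 − 2·2 = -2, and every face is a triangle so 3F = 2E.
E = 3·196/2 = 294. Then V = -2 + E − F = -2 + 294 − 196 = 96.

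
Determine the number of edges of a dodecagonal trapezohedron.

The n-trapezohedron (dual of the n-antiprism) has V = 2·12 + 2 = 26, E = 4·12 = 48, F = 2·12 = 24.

48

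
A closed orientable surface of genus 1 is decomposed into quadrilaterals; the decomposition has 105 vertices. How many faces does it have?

χ = 2 − 2·1 = 0, and every face is a square so 4F = 2E.
V − E + F = 0 with E = 4F/2 gives 105 − (4/2 − 1)·F = 0, so F = 105 and E = 210.

105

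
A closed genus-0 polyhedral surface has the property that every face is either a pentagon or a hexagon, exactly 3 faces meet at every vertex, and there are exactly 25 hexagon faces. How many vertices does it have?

Let x be the number of pentagons; then F = 25 + x.
Edge–face incidences: 2E = 6·25 + 5·x = 150 + 5x.
Every vertex has degree 3, so 3V = 2E.
Euler: V − E + F = 2 ⇒ (2E)/3 − E + (25 + x) = 2.
Multiply by 6: 2·(2E) − 3·(2E) + 6·(25 + x) = 12, i.e. 150 + 6x − (150 + 5x) = 12.
Collecting terms: x = 12.
Then 2E = 150 + 5·12 = 210, so E = 105, V = 2E/3 = 70, F = 25 + 12 = 37.

70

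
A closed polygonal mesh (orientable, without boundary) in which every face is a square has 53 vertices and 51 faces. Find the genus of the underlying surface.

0

Every face is a square, so 2E = 4·51 = 204, giving E = 102.
χ = V − E + F = 53 − 102 + 51 = 2.
For a closed orientable surface χ = 2 − 2g, so g = (2 − (2))/2 = 0.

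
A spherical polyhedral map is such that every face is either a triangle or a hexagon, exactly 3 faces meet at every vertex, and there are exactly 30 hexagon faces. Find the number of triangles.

Let x be the number of triangles; then F = 30 + x.
Edge–face incidences: 2E = 6·30 + 3·x = 180 + 3x.
Every vertex has degree 3, so 3V = 2E.
Euler: V − E + F = 2 ⇒ (2E)/3 − E + (30 + x) = 2.
Multiply by 6: 2·(2E) − 3·(2E) + 6·(30 + x) = 12, i.e. 180 + 6x − (180 + 3x) = 12.
Collecting terms: 3x = 12, so x = 4.
Then 2E = 180 + 3·4 = 192, so E = 96, V = 2E/3 = 64, F = 30 + 4 = 34.

4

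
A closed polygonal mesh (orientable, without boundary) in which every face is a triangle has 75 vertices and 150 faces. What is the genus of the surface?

Every face is a triangle, so 2E = 3·150 = 450, giving E = 225.
χ = V − E + F = 75 − 225 + 150 = 0.
For a closed orientable surface χ = 2 − 2g, so g = (2 − (0))/2 = 1.

1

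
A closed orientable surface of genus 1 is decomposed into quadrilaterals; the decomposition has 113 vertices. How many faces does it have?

113

χ = 2 − 2·1 = 0, and every face is a square so 4F = 2E.
V − E + F = 0 with E = 4F/2 gives 113 − (4/2 − 1)·F = 0, so F = 113 and E = 226.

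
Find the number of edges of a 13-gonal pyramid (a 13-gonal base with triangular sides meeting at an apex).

A pyramid on an n-gon base has one n-gon and n triangles: V = 13 + 1 = 14, E = 2·13 = 26, F = 13 + 1 = 14.
Check: V − E + F = 14 − 26 + 14 = 2.

26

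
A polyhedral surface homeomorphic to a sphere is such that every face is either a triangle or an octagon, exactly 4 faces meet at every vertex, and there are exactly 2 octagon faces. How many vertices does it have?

Let x be the number of triangles; then F = 2 + x.
Edge–face incidences: 2E = 8·2 + 3·x = 16 + 3x.
Every vertex has degree 4, so 4V = 2E.
Euler: V − E + F = 2 ⇒ (2E)/4 − E + (2 + x) = 2.
Multiply by 8: 2·(2E) − 4·(2E) + 8·(2 + x) = 16, i.e. 16 + 8x − 2·(16 + 3x) = 16.
Collecting terms: 2x − 16 = 16, so 2x = 32, so x = 16.
Then 2E = 16 + 3·16 = 64, so E = 32, V = 2E/4 = 16, F = 2 + 16 = 18.

16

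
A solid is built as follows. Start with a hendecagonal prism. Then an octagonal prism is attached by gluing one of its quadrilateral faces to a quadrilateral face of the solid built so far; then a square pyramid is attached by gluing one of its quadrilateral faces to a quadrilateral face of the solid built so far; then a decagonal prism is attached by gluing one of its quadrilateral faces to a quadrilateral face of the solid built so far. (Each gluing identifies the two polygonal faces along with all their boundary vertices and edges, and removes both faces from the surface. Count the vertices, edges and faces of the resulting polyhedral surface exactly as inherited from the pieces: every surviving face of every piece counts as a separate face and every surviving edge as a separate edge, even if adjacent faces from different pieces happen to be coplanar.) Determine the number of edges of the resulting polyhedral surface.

A hendecagonal prism: V=22, E=33, F=13.
Attach an octagonal prism (V=16, E=24, F=10) along a 4-gon: merge 4 vertices and 4 edges, delete both glued faces → V=34, E=53, F=21.
Attach a square pyramid (V=5, E=8, F=5) along a 4-gon: merge 4 vertices and 4 edges, delete both glued faces → V=35, E=57, F=24.
Attach a decagonal prism (V=20, E=30, F=12) along a 4-gon: merge 4 vertices and 4 edges, delete both glued faces → V=51, E=83, F=34.
Check: V − E + F = 51 − 83 + 34 = 2.

83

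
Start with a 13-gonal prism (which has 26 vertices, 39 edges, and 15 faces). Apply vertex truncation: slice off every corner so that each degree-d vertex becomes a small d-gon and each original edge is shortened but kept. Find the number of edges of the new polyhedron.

Truncation replaces each original edge-end by a new vertex, so V′ = 2E = 78.
Each original edge survives, and each old vertex of degree d contributes d new edges; summing degrees gives Σd = 2E, so E′ = E + 2E = 3E = 117.
Each original face survives and each original vertex becomes one new face: F′ = F + V = 41.

117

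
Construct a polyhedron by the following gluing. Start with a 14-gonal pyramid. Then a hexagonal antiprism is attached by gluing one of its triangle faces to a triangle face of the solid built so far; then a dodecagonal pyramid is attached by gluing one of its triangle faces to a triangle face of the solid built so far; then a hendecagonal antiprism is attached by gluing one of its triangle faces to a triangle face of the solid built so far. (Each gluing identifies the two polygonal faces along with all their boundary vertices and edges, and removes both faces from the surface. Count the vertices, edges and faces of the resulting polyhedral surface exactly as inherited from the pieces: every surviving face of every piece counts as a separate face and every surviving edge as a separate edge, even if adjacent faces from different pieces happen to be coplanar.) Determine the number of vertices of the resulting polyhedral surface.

A 14-gonal pyramid: V=15, E=28, F=15.
Attach a hexagonal antiprism (V=12, E=24, F=14) along a 3-gon: merge 3 vertices and 3 edges, delete both glued faces → V=24, E=49, F=27.
Attach a dodecagonal pyramid (V=13, E=24, F=13) along a 3-gon: merge 3 vertices and 3 edges, delete both glued faces → V=34, E=70, F=38.
Attach a hendecagonal antiprism (V=22, E=44, F=24) along a 3-gon: merge 3 vertices and 3 edges, delete both glued faces → V=53, E=111, F=60.
Check: V − E + F = 53 − 111 + 60 = 2.

53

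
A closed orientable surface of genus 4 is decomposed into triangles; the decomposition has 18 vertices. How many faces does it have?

48

χ = 2 − 2·4 = -6, and every face is a triangle so 3F = 2E.
V − E + F = -6 with E = 3F/2 gives 18 − (3/2 − 1)·F = -6, so F = 48 and E = 72.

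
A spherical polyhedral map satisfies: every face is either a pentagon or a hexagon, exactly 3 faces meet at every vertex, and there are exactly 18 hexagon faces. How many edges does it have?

Let x be the number of pentagons; then F = 18 + x.
Edge–face incidences: 2E = 6·18 + 5·x = 108 + 5x.
Every vertex has degree 3, so 3V = 2E.
Euler: V − E + F = 2 ⇒ (2E)/3 − E + (18 + x) = 2.
Multiply by 6: 2·(2E) − 3·(2E) + 6·(18 + x) = 12, i.e. 108 + 6x − (108 + 5x) = 12.
Collecting terms: x = 12.
Then 2E = 108 + 5·12 = 168, so E = 84, V = 2E/3 = 56, F = 18 + 12 = 30.

84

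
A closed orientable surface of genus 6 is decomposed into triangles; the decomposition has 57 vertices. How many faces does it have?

134

χ = 2 − 2·6 = -10, and every face is a triangle so 3F = 2E.
V − E + F = -10 with E = 3F/2 gives 57 − (3/2 − 1)·F = -10, so F = 134 and E = 201.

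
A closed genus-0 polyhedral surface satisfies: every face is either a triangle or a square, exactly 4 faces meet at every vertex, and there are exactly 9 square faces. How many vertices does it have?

15

Let x be the number of triangles; then F = 9 + x.
Edge–face incidences: 2E = 4·9 + 3·x = 36 + 3x.
Every vertex has degree 4, so 4V = 2E.
Euler: V − E + F = 2 ⇒ (2E)/4 − E + (9 + x) = 2.
Multiply by 8: 2·(2E) − 4·(2E) + 8·(9 + x) = 16, i.e. 72 + 8x − 2·(36 + 3x) = 16.
Collecting terms: 2x = 16, so x = 8.
Then 2E = 36 + 3·8 = 60, so E = 30, V = 2E/4 = 15, F = 9 + 8 = 17.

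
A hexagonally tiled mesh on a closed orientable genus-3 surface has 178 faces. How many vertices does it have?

352

χ = 2 − 2·3 = -4, and every face is a hexagon so 6F = 2E.
E = 6·178/2 = 534. Then V = -4 + E − F = -4 + 534 − 178 = 352.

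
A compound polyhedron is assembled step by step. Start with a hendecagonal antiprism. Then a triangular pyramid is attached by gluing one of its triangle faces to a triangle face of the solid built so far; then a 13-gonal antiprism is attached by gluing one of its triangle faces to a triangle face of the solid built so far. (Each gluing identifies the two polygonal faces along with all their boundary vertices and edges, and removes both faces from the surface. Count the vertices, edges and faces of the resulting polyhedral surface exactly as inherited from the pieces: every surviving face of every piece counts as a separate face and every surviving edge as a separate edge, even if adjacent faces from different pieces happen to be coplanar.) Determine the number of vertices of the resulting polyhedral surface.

46

A hendecagonal antiprism: V=22, E=44, F=24.
Attach a triangular pyramid (V=4, E=6, F=4) along a 3-gon: merge 3 vertices and 3 edges, delete both glued faces → V=23, E=47, F=26.
Attach a 13-gonal antiprism (V=26, E=52, F=28) along a 3-gon: merge 3 vertices and 3 edges, delete both glued faces → V=46, E=96, F=52.
Check: V − E + F = 46 − 96 + 52 = 2.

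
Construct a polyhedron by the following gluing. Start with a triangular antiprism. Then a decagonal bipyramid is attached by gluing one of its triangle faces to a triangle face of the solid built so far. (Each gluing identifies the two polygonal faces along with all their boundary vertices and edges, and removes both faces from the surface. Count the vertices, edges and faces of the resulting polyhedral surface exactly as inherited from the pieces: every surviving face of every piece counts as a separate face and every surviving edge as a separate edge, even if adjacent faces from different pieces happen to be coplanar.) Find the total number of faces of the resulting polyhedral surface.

A triangular antiprism: V=6, E=12, F=8.
Attach a decagonal bipyramid (V=12, E=30, F=20) along a 3-gon: merge 3 vertices and 3 edges, delete both glued faces → V=15, E=39, F=26.
Check: V − E + F = 15 − 39 + 26 = 2.

26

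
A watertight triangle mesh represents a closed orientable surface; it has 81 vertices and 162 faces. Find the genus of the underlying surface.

1

Every face is a triangle, so 2E = 3·162 = 486, giving E = 243.
χ = V − E + F = 81 − 243 + 162 = 0.
For a closed orientable surface χ = 2 − 2g, so g = (2 − (0))/2 = 1.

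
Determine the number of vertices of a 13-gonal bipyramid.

15

A bipyramid over an n-gon has 2n triangular faces and n + 2 vertices: V = 13 + 2 = 15, E = 3·13 = 39, F = 2·13 = 26.
Check: V − E + F = 15 − 39 + 26 = 2.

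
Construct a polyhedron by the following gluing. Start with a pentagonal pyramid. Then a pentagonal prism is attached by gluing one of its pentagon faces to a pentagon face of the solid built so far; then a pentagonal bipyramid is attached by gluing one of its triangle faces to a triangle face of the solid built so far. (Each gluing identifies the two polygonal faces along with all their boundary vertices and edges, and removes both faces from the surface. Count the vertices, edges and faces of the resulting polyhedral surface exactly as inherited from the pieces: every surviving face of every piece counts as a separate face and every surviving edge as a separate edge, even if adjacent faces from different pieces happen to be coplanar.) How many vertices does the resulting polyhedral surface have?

A pentagonal pyramid: V=6, E=10, F=6.
Attach a pentagonal prism (V=10, E=15, F=7) along a 5-gon: merge 5 vertices and 5 edges, delete both glued faces → V=11, E=20, F=11.
Attach a pentagonal bipyramid (V=7, E=15, F=10) along a 3-gon: merge 3 vertices and 3 edges, delete both glued faces → V=15, E=32, F=19.
Check: V − E + F = 15 − 32 + 19 = 2.

15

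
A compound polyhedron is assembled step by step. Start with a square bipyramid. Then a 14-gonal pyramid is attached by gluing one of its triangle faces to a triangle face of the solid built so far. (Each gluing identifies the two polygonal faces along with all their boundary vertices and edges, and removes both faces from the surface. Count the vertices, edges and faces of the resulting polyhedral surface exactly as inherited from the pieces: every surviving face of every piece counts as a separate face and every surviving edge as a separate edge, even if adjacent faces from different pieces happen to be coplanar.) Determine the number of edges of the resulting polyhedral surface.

37

A square bipyramid: V=6, E=12, F=8.
Attach a 14-gonal pyramid (V=15, E=28, F=15) along a 3-gon: merge 3 vertices and 3 edges, delete both glued faces → V=18, E=37, F=21.
Check: V − E + F = 18 − 37 + 21 = 2.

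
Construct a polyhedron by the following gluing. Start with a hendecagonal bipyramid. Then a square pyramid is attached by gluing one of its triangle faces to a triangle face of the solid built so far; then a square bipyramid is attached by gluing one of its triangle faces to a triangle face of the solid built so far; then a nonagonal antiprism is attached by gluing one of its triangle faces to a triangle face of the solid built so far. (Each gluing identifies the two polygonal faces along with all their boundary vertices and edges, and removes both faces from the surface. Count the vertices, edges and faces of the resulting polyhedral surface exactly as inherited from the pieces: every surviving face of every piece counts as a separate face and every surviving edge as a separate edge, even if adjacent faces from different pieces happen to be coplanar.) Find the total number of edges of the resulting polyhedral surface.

80

A hendecagonal bipyramid: V=13, E=33, F=22.
Attach a square pyramid (V=5, E=8, F=5) along a 3-gon: merge 3 vertices and 3 edges, delete both glued faces → V=15, E=38, F=25.
Attach a square bipyramid (V=6, E=12, F=8) along a 3-gon: merge 3 vertices and 3 edges, delete both glued faces → V=18, E=47, F=31.
Attach a nonagonal antiprism (V=18, E=36, F=20) along a 3-gon: merge 3 vertices and 3 edges, delete both glued faces → V=33, E=80, F=49.
Check: V − E + F = 33 − 80 + 49 = 2.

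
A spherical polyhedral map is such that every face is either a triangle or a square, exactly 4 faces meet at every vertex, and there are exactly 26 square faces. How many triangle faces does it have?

Let x be the number of triangles; then F = 26 + x.
Edge–face incidences: 2E = 4·26 + 3·x = 104 + 3x.
Every vertex has degree 4, so 4V = 2E.
Euler: V − E + F = 2 ⇒ (2E)/4 − E + (26 + x) = 2.
Multiply by 8: 2·(2E) − 4·(2E) + 8·(26 + x) = 16, i.e. 208 + 8x − 2·(104 + 3x) = 16.
Collecting terms: 2x = 16, so x = 8.
Then 2E = 104 + 3·8 = 128, so E = 64, V = 2E/4 = 32, F = 26 + 8 = 34.

8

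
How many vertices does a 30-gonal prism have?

60

A prism on an n-gon has two n-gon bases and n rectangular sides: V = 2·30 = 60, E = 3·30 = 90, F = 30 + 2 = 32.
Check: V − E + F = 60 − 90 + 32 = 2.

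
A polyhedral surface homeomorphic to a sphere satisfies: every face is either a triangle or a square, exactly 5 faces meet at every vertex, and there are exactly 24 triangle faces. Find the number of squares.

Let x be the number of squares; then F = 24 + x.
Edge–face incidences: 2E = 3·24 + 4·x = 72 + 4x.
Every vertex has degree 5, so 5V = 2E.
Euler: V − E + F = 2 ⇒ (2E)/5 − E + (24 + x) = 2.
Multiply by 10: 2·(2E) − 5·(2E) + 10·(24 + x) = 20, i.e. 240 + 10x − 3·(72 + 4x) = 20.
Collecting terms: −2x + 24 = 20, so −2x = −4, so x = 2.
Then 2E = 72 + 4·2 = 80, so E = 40, V = 2E/5 = 16, F = 24 + 2 = 26.

2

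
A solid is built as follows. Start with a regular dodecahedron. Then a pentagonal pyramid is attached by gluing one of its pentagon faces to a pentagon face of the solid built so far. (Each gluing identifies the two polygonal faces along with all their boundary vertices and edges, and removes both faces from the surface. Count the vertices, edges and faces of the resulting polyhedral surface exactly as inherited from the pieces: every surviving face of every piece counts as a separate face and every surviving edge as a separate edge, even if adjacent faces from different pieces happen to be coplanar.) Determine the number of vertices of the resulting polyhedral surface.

21

A regular dodecahedron: V=20, E=30, F=12.
Attach a pentagonal pyramid (V=6, E=10, F=6) along a 5-gon: merge 5 vertices and 5 edges, delete both glued faces → V=21, E=35, F=16.
Check: V − E + F = 21 − 35 + 16 = 2.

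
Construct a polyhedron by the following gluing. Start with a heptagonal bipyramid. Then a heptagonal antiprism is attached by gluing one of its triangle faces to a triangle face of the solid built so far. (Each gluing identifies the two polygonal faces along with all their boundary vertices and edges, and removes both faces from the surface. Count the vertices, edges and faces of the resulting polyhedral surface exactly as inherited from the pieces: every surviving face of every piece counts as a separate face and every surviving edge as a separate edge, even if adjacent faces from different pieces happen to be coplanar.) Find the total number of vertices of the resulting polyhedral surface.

20

A heptagonal bipyramid: V=9, E=21, F=14.
Attach a heptagonal antiprism (V=14, E=28, F=16) along a 3-gon: merge 3 vertices and 3 edges, delete both glued faces → V=20, E=46, F=28.
Check: V − E + F = 20 − 46 + 28 = 2.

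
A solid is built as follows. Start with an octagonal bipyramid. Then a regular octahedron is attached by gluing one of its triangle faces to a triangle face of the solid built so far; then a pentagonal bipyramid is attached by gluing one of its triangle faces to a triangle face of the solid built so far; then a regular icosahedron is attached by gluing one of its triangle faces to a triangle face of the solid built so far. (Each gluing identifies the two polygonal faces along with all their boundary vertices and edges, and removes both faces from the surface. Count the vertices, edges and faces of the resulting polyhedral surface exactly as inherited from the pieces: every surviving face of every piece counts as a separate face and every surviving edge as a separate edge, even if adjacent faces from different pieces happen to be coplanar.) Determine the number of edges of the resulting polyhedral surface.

72

An octagonal bipyramid: V=10, E=24, F=16.
Attach a regular octahedron (V=6, E=12, F=8) along a 3-gon: merge 3 vertices and 3 edges, delete both glued faces → V=13, E=33, F=22.
Attach a pentagonal bipyramid (V=7, E=15, F=10) along a 3-gon: merge 3 vertices and 3 edges, delete both glued faces → V=17, E=45, F=30.
Attach a regular icosahedron (V=12, E=30, F=20) along a 3-gon: merge 3 vertices and 3 edges, delete both glued faces → V=26, E=72, F=48.
Check: V − E + F = 26 − 72 + 48 = 2.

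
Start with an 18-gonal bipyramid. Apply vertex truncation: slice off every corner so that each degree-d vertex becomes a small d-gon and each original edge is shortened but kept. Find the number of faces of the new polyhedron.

The base solid has V = 20, E = 54, F = 36.
Truncation replaces each original edge-end by a new vertex, so V′ = 2E = 108.
Each original edge survives, and each old vertex of degree d contributes d new edges; summing degrees gives Σd = 2E, so E′ = E + 2E = 3E = 162.
Each original face survives and each original vertex becomes one new face: F′ = F + V = 56.

56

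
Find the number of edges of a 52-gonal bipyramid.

A bipyramid over an n-gon has 2n triangular faces and n + 2 vertices: V = 52 + 2 = 54, E = 3·52 = 156, F = 2·52 = 104.

156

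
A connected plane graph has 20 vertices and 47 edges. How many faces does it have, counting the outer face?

29

Euler's formula for a connected plane graph: V − E + F = 2, so F = 2 − 20 + 47 = 29.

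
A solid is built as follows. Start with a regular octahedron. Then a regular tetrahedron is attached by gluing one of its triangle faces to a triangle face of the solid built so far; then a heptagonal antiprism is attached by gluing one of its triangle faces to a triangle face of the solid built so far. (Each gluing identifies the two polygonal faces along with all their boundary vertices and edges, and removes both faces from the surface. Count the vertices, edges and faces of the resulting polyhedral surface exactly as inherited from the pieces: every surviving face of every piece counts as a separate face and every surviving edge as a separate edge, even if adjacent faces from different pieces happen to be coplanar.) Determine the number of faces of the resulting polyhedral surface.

24

A regular octahedron: V=6, E=12, F=8.
Attach a regular tetrahedron (V=4, E=6, F=4) along a 3-gon: merge 3 vertices and 3 edges, delete both glued faces → V=7, E=15, F=10.
Attach a heptagonal antiprism (V=14, E=28, F=16) along a 3-gon: merge 3 vertices and 3 edges, delete both glued faces → V=18, E=40, F=24.
Check: V − E + F = 18 − 40 + 24 = 2.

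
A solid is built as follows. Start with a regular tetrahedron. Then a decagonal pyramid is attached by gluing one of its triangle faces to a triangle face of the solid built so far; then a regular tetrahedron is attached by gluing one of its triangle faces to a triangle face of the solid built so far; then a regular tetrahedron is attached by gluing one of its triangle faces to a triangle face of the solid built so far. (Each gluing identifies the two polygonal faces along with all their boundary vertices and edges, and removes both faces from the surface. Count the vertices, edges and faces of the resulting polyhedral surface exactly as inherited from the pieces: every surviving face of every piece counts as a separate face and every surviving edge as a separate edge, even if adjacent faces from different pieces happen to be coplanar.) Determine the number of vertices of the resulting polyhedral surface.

A regular tetrahedron: V=4, E=6, F=4.
Attach a decagonal pyramid (V=11, E=20, F=11) along a 3-gon: merge 3 vertices and 3 edges, delete both glued faces → V=12, E=23, F=13.
Attach a regular tetrahedron (V=4, E=6, F=4) along a 3-gon: merge 3 vertices and 3 edges, delete both glued faces → V=13, E=26, F=15.
Attach a regular tetrahedron (V=4, E=6, F=4) along a 3-gon: merge 3 vertices and 3 edges, delete both glued faces → V=14, E=29, F=17.
Check: V − E + F = 14 − 29 + 17 = 2.

14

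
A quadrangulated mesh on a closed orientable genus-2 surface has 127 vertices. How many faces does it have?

χ = 2 − 2·2 = -2, and every face is a square so 4F = 2E.
V − E + F = -2 with E = 4F/2 gives 127 − (4/2 − 1)·F = -2, so F = 129 and E = 258.

129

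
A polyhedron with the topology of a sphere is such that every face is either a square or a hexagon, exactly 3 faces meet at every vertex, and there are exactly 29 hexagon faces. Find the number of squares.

Let x be the number of squares; then F = 29 + x.
Edge–face incidences: 2E = 6·29 + 4·x = 174 + 4x.
Every vertex has degree 3, so 3V = 2E.
Euler: V − E + F = 2 ⇒ (2E)/3 − E + (29 + x) = 2.
Multiply by 6: 2·(2E) − 3·(2E) + 6·(29 + x) = 12, i.e. 174 + 6x − (174 + 4x) = 12.
Collecting terms: 2x = 12, so x = 6.
Then 2E = 174 + 4·6 = 198, so E = 99, V = 2E/3 = 66, F = 29 + 6 = 35.

6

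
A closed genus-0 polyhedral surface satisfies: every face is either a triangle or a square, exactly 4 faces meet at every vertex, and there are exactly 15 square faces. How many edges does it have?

Let x be the number of triangles; then F = 15 + x.
Edge–face incidences: 2E = 4·15 + 3·x = 60 + 3x.
Every vertex has degree 4, so 4V = 2E.
Euler: V − E + F = 2 ⇒ (2E)/4 − E + (15 + x) = 2.
Multiply by 8: 2·(2E) − 4·(2E) + 8·(15 + x) = 16, i.e. 120 + 8x − 2·(60 + 3x) = 16.
Collecting terms: 2x = 16, so x = 8.
Then 2E = 60 + 3·8 = 84, so E = 42, V = 2E/4 = 21, F = 15 + 8 = 23.

42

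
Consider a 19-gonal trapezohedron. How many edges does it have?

The n-trapezohedron (dual of the n-antiprism) has V = 2·19 + 2 = 40, E = 4·19 = 76, F = 2·19 = 38.

76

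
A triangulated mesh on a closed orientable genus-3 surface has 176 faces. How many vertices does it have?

χ = 2 − 2·3 = -4, and every face is a triangle so 3F = 2E.
E = 3·176/2 = 264. Then V = -4 + E − F = -4 + 264 − 176 = 84.

84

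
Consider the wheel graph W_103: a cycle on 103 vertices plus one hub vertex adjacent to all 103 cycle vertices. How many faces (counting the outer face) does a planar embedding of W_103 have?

104

W_103 has V = 103 + 1 = 104 vertices and E = 2·103 = 206 edges.
By Euler's formula F = 2 − V + E = 2 − 104 + 206 = 104.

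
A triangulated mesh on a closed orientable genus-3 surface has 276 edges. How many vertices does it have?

88

χ = 2 − 2·3 = -4, and every face is a triangle so 3F = 2E.
F = 2E/3 = 184. Then V = -4 + E − F = -4 + 276 − 184 = 88.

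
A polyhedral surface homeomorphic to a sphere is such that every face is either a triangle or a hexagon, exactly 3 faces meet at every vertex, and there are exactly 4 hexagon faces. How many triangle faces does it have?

4

Let x be the number of triangles; then F = 4 + x.
Edge–face incidences: 2E = 6·4 + 3·x = 24 + 3x.
Every vertex has degree 3, so 3V = 2E.
Euler: V − E + F = 2 ⇒ (2E)/3 − E + (4 + x) = 2.
Multiply by 6: 2·(2E) − 3·(2E) + 6·(4 + x) = 12, i.e. 24 + 6x − (24 + 3x) = 12.
Collecting terms: 3x = 12, so x = 4.
Then 2E = 24 + 3·4 = 36, so E = 18, V = 2E/3 = 12, F = 4 + 4 = 8.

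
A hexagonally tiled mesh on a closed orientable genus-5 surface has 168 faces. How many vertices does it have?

328

χ = 2 − 2·5 = -8, and every face is a hexagon so 6F = 2E.
E = 6·168/2 = 504. Then V = -8 + E − F = -8 + 504 − 168 = 328.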